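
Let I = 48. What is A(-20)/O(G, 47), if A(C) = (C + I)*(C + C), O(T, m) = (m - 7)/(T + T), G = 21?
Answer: -1176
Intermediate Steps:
O(T, m) = (-7 + m)/(2*T) (O(T, m) = (-7 + m)/((2*T)) = (-7 + m)*(1/(2*T)) = (-7 + m)/(2*T))
A(C) = 2*C*(48 + C) (A(C) = (C + 48)*(C + C) = (48 + C)*(2*C) = 2*C*(48 + C))
A(-20)/O(G, 47) = (2*(-20)*(48 - 20))/(((½)*(-7 + 47)/21)) = (2*(-20)*28)/(((½)*(1/21)*40)) = -1120/20/21 = -1120*21/20 = -1176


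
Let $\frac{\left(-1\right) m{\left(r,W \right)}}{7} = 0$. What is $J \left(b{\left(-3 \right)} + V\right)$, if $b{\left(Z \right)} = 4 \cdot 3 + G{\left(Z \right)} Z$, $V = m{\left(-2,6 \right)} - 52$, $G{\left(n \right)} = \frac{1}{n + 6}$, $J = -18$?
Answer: $738$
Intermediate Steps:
$m{\left(r,W \right)} = 0$ ($m{\left(r,W \right)} = \left(-7\right) 0 = 0$)
$G{\left(n \right)} = \frac{1}{6 + n}$
$V = -52$ ($V = 0 - 52 = -52$)
$b{\left(Z \right)} = 12 + \frac{Z}{6 + Z}$ ($b{\left(Z \right)} = 4 \cdot 3 + \frac{Z}{6 + Z} = 12 + \frac{Z}{6 + Z}$)
$J \left(b{\left(-3 \right)} + V\right) = - 18 \left(\frac{72 + 13 \left(-3\right)}{6 - 3} - 52\right) = - 18 \left(\frac{72 - 39}{3} - 52\right) = - 18 \left(\frac{1}{3} \cdot 33 - 52\right) = - 18 \left(11 - 52\right) = \left(-18\right) \left(-41\right) = 738$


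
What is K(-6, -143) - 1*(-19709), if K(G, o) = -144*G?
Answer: 20573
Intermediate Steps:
K(-6, -143) - 1*(-19709) = -144*(-6) - 1*(-19709) = 864 + 19709 = 20573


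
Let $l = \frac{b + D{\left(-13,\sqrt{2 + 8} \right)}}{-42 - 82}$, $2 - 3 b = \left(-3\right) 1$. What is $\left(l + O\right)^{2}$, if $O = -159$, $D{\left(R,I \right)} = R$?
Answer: $\frac{873616249}{34596} \approx 25252.0$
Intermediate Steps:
$b = \frac{5}{3}$ ($b = \frac{2}{3} - \frac{\left(-3\right) 1}{3} = \frac{2}{3} - -1 = \frac{2}{3} + 1 = \frac{5}{3} \approx 1.6667$)
$l = \frac{17}{186}$ ($l = \frac{\frac{5}{3} - 13}{-42 - 82} = - \frac{34}{3 \left(-124\right)} = \left(- \frac{34}{3}\right) \left(- \frac{1}{124}\right) = \frac{17}{186} \approx 0.091398$)
$\left(l + O\right)^{2} = \left(\frac{17}{186} - 159\right)^{2} = \left(- \frac{29557}{186}\right)^{2} = \frac{873616249}{34596}$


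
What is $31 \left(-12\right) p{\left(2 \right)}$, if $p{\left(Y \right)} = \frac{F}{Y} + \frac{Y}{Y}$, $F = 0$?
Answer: $-372$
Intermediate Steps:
$p{\left(Y \right)} = 1$ ($p{\left(Y \right)} = \frac{0}{Y} + \frac{Y}{Y} = 0 + 1 = 1$)
$31 \left(-12\right) p{\left(2 \right)} = 31 \left(-12\right) 1 = \left(-372\right) 1 = -372$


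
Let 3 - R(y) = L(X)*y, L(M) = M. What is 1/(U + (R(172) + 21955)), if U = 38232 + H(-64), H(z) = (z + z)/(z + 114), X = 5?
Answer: 25/1483186 ≈ 1.6856e-5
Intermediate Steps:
H(z) = 2*z/(114 + z) (H(z) = (2*z)/(114 + z) = 2*z/(114 + z))
R(y) = 3 - 5*y
U = 955736/25 (U = 38232 + 2*(-64)/(114 - 64) = 38232 + 2*(-64)/50 = 38232 + 2*(-64)*(1/50) = 38232 - 64/25 = 955736/25 ≈ 38229.)
1/(U + (R(172) + 21955)) = 1/(955736/25 + ((3 - 5*172) + 21955)) = 1/(955736/25 + ((3 - 860) + 21955)) = 1/(955736/25 + (-857 + 21955)) = 1/(955736/25 + 21098) = 1/(1483186/25) = 25/1483186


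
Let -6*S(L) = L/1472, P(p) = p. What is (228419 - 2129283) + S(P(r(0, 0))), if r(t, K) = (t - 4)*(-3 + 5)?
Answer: -2098553855/1104 ≈ -1.9009e+6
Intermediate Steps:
r(t, K) = -8 + 2*t (r(t, K) = (-4 + t)*2 = -8 + 2*t)
S(L) = -L/8832 (S(L) = -L/(6*1472) = -L/8832)
(228419 - 2129283) + S(P(r(0, 0))) = (228419 - 2129283) - (-8 + 2*0)/8832 = -1900864 - (-8 + 0)/8832 = -1900864 - 1/8832*(-8) = -1900864 + 1/1104 = -2098553855/1104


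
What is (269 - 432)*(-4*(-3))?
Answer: -1956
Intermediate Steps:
(269 - 432)*(-4*(-3)) = -163*12 = -1956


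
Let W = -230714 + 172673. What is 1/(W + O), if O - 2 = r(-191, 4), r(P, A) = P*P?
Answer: -1/21558 ≈ -4.6386e-5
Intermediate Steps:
r(P, A) = P**2
O = 36483 (O = 2 + (-191)**2 = 2 + 36481 = 36483)
W = -58041
1/(W + O) = 1/(-58041 + 36483) = 1/(-21558) = -1/21558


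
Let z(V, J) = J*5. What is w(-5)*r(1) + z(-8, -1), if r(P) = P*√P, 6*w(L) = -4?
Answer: -17/3 ≈ -5.6667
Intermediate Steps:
w(L) = -⅔ (w(L) = (⅙)*(-4) = -⅔)
z(V, J) = 5*J
r(P) = P^(3/2)
w(-5)*r(1) + z(-8, -1) = -2*1^(3/2)/3 + 5*(-1) = -⅔*1 - 5 = -⅔ - 5 = -17/3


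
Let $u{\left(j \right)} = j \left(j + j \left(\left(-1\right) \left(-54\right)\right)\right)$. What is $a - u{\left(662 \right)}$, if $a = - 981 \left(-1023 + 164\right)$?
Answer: $-23260741$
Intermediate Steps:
$u{\left(j \right)} = 55 j^{2}$ ($u{\left(j \right)} = j \left(j + j 54\right) = j \left(j + 54 j\right) = j 55 j = 55 j^{2}$)
$a = 842679$ ($a = \left(-981\right) \left(-859\right) = 842679$)
$a - u{\left(662 \right)} = 842679 - 55 \cdot 662^{2} = 842679 - 55 \cdot 438244 = 842679 - 24103420 = -23260741$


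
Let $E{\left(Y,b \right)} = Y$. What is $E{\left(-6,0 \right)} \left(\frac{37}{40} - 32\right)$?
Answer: $\frac{3729}{20} \approx 186.45$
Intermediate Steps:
$E{\left(-6,0 \right)} \left(\frac{37}{40} - 32\right) = - 6 \left(\frac{37}{40} - 32\right) = \left(-6\right) \left(- \frac{1243}{40}\right) = \frac{3729}{20}$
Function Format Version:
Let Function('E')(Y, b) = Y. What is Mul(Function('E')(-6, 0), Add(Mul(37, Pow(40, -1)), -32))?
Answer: Rational(3729, 20) ≈ 186.45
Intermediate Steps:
Mul(Function('E')(-6, 0), Add(Mul(37, Pow(40, -1)), -32)) = Mul(-6, Add(Mul(37, Pow(40, -1)), -32)) = Mul(-6, Add(Mul(37, Rational(1, 40)), -32)) = Mul(-6, Add(Rational(37, 40), -32)) = Mul(-6, Rational(-1243, 40)) = Rational(3729, 20)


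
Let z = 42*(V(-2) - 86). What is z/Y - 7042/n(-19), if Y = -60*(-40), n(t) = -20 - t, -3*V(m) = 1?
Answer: 8448587/1200 ≈ 7040.5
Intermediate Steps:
V(m) = -⅓ (V(m) = -⅓*1 = -⅓)
z = -3626 (z = 42*(-⅓ - 86) = 42*(-259/3) = -3626)
Y = 2400
z/Y - 7042/n(-19) = -3626/2400 - 7042/(-20 - 1*(-19)) = -3626*1/2400 - 7042/(-20 + 19) = -1813/1200 - 7042/(-1) = -1813/1200 - 7042*(-1) = -1813/1200 + 7042 = 8448587/1200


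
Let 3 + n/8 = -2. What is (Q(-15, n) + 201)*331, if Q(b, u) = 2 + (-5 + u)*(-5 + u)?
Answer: 737468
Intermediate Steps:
n = -40 (n = -24 + 8*(-2) = -24 - 16 = -40)
Q(b, u) = 2 + (-5 + u)²
(Q(-15, n) + 201)*331 = ((2 + (-5 - 40)²) + 201)*331 = ((2 + (-45)²) + 201)*331 = ((2 + 2025) + 201)*331 = (2027 + 201)*331 = 2228*331 = 737468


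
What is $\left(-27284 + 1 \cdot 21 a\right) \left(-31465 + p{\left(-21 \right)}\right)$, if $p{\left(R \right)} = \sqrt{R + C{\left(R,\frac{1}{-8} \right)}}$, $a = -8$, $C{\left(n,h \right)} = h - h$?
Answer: $863777180 - 27452 i \sqrt{21} \approx 8.6378 \cdot 10^{8} - 1.258 \cdot 10^{5} i$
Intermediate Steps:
$C{\left(n,h \right)} = 0$
$p{\left(R \right)} = \sqrt{R}$ ($p{\left(R \right)} = \sqrt{R + 0} = \sqrt{R}$)
$\left(-27284 + 1 \cdot 21 a\right) \left(-31465 + p{\left(-21 \right)}\right) = \left(-27284 + 1 \cdot 21 \left(-8\right)\right) \left(-31465 + \sqrt{-21}\right) = \left(-27284 + 21 \left(-8\right)\right) \left(-31465 + i \sqrt{21}\right) = \left(-27284 - 168\right) \left(-31465 + i \sqrt{21}\right) = - 27452 \left(-31465 + i \sqrt{21}\right) = 863777180 - 27452 i \sqrt{21}$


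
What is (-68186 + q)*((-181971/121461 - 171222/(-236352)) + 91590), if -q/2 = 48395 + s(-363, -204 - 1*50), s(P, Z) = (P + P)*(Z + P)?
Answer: -38740578555701807025/398715976 ≈ -9.7163e+10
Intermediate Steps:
s(P, Z) = 2*P*(P + Z) (s(P, Z) = (2*P)*(P + Z) = 2*P*(P + Z))
q = -992674 (q = -2*(48395 + 2*(-363)*(-363 + (-204 - 1*50))) = -2*(48395 + 2*(-363)*(-363 + (-204 - 50))) = -2*(48395 + 2*(-363)*(-363 - 254)) = -2*(48395 + 2*(-363)*(-617)) = -2*(48395 + 447942) = -2*496337 = -992674)
(-68186 + q)*((-181971/121461 - 171222/(-236352)) + 91590) = (-68186 - 992674)*((-181971/121461 - 171222/(-236352)) + 91590) = -1060860*((-181971*1/121461 - 171222*(-1/236352)) + 91590) = -1060860*((-60657/40487 + 28537/39392) + 91590) = -1060860*(-1234023025/1594863904 + 91590) = -1060860*146072350944335/1594863904 = -38740578555701807025/398715976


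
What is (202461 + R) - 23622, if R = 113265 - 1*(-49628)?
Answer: 341732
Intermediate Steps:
R = 162893 (R = 113265 + 49628 = 162893)
(202461 + R) - 23622 = (202461 + 162893) - 23622 = 365354 - 23622 = 341732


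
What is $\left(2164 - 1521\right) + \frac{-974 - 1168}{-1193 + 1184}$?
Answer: $881$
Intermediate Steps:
$\left(2164 - 1521\right) + \frac{-974 - 1168}{-1193 + 1184} = 643 - \frac{2142}{-9} = 643 - -238 = 643 + 238 = 881$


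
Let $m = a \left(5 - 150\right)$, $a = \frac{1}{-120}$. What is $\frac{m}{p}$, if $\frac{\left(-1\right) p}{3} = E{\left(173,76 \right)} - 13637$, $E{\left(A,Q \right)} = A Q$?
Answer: $\frac{29}{35208} \approx 0.00082368$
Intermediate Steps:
$a = - \frac{1}{120} \approx -0.0083333$
$m = \frac{29}{24}$ ($m = - \frac{5 - 150}{120} = \left(- \frac{1}{120}\right) \left(-145\right) = \frac{29}{24} \approx 1.2083$)
$p = 1467$ ($p = - 3 \left(173 \cdot 76 - 13637\right) = - 3 \left(13148 - 13637\right) = \left(-3\right) \left(-489\right) = 1467$)
$\frac{m}{p} = \frac{29}{24 \cdot 1467} = \frac{29}{24} \cdot \frac{1}{1467} = \frac{29}{35208}$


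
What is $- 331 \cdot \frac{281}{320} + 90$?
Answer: $- \frac{64211}{320} \approx -200.66$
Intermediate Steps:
$- 331 \cdot \frac{281}{320} + 90 = - 331 \cdot 281 \cdot \frac{1}{320} + 90 = \left(-331\right) \frac{281}{320} + 90 = - \frac{93011}{320} + 90 = - \frac{64211}{320}$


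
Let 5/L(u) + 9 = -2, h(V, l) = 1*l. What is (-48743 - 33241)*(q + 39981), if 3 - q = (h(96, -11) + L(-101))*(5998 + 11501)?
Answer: -216822920832/11 ≈ -1.9711e+10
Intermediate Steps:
h(V, l) = l
L(u) = -5/11 (L(u) = 5/(-9 - 2) = 5/(-11) = 5*(-1/11) = -5/11)
q = 2204907/11 (q = 3 - (-11 - 5/11)*(5998 + 11501) = 3 - (-126)*17499/11 = 3 - 1*(-2204874/11) = 3 + 2204874/11 = 2204907/11 ≈ 2.0045e+5)
(-48743 - 33241)*(q + 39981) = (-48743 - 33241)*(2204907/11 + 39981) = -81984*2644698/11 = -216822920832/11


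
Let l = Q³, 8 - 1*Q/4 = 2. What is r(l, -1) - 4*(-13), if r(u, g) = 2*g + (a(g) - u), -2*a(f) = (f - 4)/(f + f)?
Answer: -55101/4 ≈ -13775.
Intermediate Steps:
Q = 24 (Q = 32 - 4*2 = 32 - 8 = 24)
a(f) = -(-4 + f)/(4*f) (a(f) = -(f - 4)/(2*(f + f)) = -(-4 + f)/(2*(2*f)) = -(-4 + f)*1/(2*f)/2 = -(-4 + f)/(4*f))
l = 13824 (l = 24³ = 13824)
r(u, g) = -u + 2*g + (4 - g)/(4*g) (r(u, g) = 2*g + ((4 - g)/(4*g) - u) = 2*g + (-u + (4 - g)/(4*g)) = -u + 2*g + (4 - g)/(4*g))
r(l, -1) - 4*(-13) = (-¼ + 1/(-1) - 1*13824 + 2*(-1)) - 4*(-13) = (-¼ - 1 - 13824 - 2) + 52 = -55309/4 + 52 = -55101/4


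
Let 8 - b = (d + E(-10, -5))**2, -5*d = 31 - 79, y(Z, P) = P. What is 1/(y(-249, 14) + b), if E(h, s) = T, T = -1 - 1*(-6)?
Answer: -25/4779 ≈ -0.0052312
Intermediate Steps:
T = 5 (T = -1 + 6 = 5)
E(h, s) = 5
d = 48/5 (d = -(31 - 79)/5 = -1/5*(-48) = 48/5 ≈ 9.6000)
b = -5129/25 (b = 8 - (48/5 + 5)**2 = 8 - (73/5)**2 = 8 - 1*5329/25 = 8 - 5329/25 = -5129/25 ≈ -205.16)
1/(y(-249, 14) + b) = 1/(14 - 5129/25) = 1/(-4779/25) = -25/4779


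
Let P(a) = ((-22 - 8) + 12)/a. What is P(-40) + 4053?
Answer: 81069/20 ≈ 4053.4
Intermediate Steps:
P(a) = -18/a (P(a) = (-30 + 12)/a = -18/a)
P(-40) + 4053 = -18/(-40) + 4053 = -18*(-1/40) + 4053 = 9/20 + 4053 = 81069/20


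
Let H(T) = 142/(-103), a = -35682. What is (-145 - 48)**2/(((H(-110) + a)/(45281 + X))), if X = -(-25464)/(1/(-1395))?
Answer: 136112721782353/3675388 ≈ 3.7034e+7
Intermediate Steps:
H(T) = -142/103 (H(T) = 142*(-1/103) = -142/103)
X = -35522280 (X = -(-25464)/(-1/1395) = -(-25464)*(-1395) = -1*35522280 = -35522280)
(-145 - 48)**2/(((H(-110) + a)/(45281 + X))) = (-145 - 48)**2/(((-142/103 - 35682)/(45281 - 35522280))) = (-193)**2/((-3675388/103/(-35476999))) = 37249/((-3675388/103*(-1/35476999))) = 37249/(3675388/3654130897) = 37249*(3654130897/3675388) = 136112721782353/3675388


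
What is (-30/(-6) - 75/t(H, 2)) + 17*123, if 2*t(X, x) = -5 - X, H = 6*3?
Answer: 48358/23 ≈ 2102.5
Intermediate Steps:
H = 18
t(X, x) = -5/2 - X/2 (t(X, x) = (-5 - X)/2 = -5/2 - X/2)
(-30/(-6) - 75/t(H, 2)) + 17*123 = (-30/(-6) - 75/(-5/2 - 1/2*18)) + 17*123 = (-30*(-1/6) - 75/(-5/2 - 9)) + 2091 = (5 - 75/(-23/2)) + 2091 = (5 - 75*(-2/23)) + 2091 = (5 + 150/23) + 2091 = 265/23 + 2091 = 48358/23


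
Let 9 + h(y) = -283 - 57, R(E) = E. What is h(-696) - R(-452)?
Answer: 103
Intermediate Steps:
h(y) = -349 (h(y) = -9 + (-283 - 57) = -9 - 340 = -349)
h(-696) - R(-452) = -349 - 1*(-452) = -349 + 452 = 103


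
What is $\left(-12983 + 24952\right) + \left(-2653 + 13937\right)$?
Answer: $23253$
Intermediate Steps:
$\left(-12983 + 24952\right) + \left(-2653 + 13937\right) = 11969 + 11284 = 23253$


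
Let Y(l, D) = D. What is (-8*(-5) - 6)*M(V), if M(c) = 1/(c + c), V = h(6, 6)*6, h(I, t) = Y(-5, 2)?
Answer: 17/12 ≈ 1.4167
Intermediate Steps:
h(I, t) = 2
V = 12 (V = 2*6 = 12)
M(c) = 1/(2*c)
(-8*(-5) - 6)*M(V) = (-8*(-5) - 6)*((1/2)/12) = (40 - 6)*((1/2)*(1/12)) = 34*(1/24) = 17/12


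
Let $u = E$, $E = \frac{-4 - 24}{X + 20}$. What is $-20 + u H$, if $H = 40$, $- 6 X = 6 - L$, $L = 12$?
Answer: $- \frac{220}{3} \approx -73.333$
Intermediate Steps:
$X = 1$ ($X = - \frac{6 - 12}{6} = \left(- \frac{1}{6}\right) \left(-6\right) = 1$)
$E = - \frac{4}{3}$ ($E = \frac{-4 - 24}{1 + 20} = - \frac{28}{21} = \left(-28\right) \frac{1}{21} = - \frac{4}{3} \approx -1.3333$)
$u = - \frac{4}{3} \approx -1.3333$
$-20 + u H = -20 - \frac{160}{3} = - \frac{220}{3}$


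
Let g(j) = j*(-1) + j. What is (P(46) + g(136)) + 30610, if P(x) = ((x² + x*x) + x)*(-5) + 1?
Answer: 9221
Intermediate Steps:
g(j) = 0 (g(j) = -j + j = 0)
P(x) = 1 - 10*x² - 5*x (P(x) = ((x² + x²) + x)*(-5) + 1 = (2*x² + x)*(-5) + 1 = (x + 2*x²)*(-5) + 1 = (-10*x² - 5*x) + 1 = 1 - 10*x² - 5*x)
(P(46) + g(136)) + 30610 = ((1 - 10*46² - 5*46) + 0) + 30610 = ((1 - 10*2116 - 230) + 0) + 30610 = ((1 - 21160 - 230) + 0) + 30610 = (-21389 + 0) + 30610 = -21389 + 30610 = 9221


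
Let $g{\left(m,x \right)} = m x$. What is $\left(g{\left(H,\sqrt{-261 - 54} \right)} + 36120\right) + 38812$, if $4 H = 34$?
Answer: $74932 + \frac{51 i \sqrt{35}}{2} \approx 74932.0 + 150.86 i$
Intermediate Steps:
$H = \frac{17}{2}$ ($H = \frac{1}{4} \cdot 34 = \frac{17}{2} \approx 8.5$)
$\left(g{\left(H,\sqrt{-261 - 54} \right)} + 36120\right) + 38812 = \left(\frac{17 \sqrt{-261 - 54}}{2} + 36120\right) + 38812 = \left(\frac{17 \sqrt{-315}}{2} + 36120\right) + 38812 = \left(\frac{17 \cdot 3 i \sqrt{35}}{2} + 36120\right) + 38812 = \left(\frac{51 i \sqrt{35}}{2} + 36120\right) + 38812 = \left(36120 + \frac{51 i \sqrt{35}}{2}\right) + 38812 = 74932 + \frac{51 i \sqrt{35}}{2}$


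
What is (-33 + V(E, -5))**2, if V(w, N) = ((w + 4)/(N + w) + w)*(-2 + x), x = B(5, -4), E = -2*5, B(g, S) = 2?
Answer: 1089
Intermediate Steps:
E = -10
x = 2
V(w, N) = 0 (V(w, N) = ((w + 4)/(N + w) + w)*(-2 + 2) = ((4 + w)/(N + w) + w)*0 = (w + (4 + w)/(N + w))*0 = 0)
(-33 + V(E, -5))**2 = (-33 + 0)**2 = (-33)**2 = 1089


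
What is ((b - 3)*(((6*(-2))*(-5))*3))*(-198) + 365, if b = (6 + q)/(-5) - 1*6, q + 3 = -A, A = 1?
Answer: 335381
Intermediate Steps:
q = -4 (q = -3 - 1*1 = -3 - 1 = -4)
b = -32/5 (b = (6 - 4)/(-5) - 1*6 = 2*(-⅕) - 6 = -⅖ - 6 = -32/5 ≈ -6.4000)
((b - 3)*(((6*(-2))*(-5))*3))*(-198) + 365 = ((-32/5 - 3)*(((6*(-2))*(-5))*3))*(-198) + 365 = -47*(-12*(-5))*3/5*(-198) + 365 = -564*3*(-198) + 365 = -47/5*180*(-198) + 365 = -1692*(-198) + 365 = 335016 + 365 = 335381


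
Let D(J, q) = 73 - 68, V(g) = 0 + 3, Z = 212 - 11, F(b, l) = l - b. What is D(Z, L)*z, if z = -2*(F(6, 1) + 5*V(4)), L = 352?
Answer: -100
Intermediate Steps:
Z = 201
V(g) = 3
z = -20 (z = -2*((1 - 1*6) + 5*3) = -2*((1 - 6) + 15) = -2*(-5 + 15) = -2*10 = -20)
D(J, q) = 5
D(Z, L)*z = 5*(-20) = -100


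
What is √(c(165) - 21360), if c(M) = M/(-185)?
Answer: 3*I*√3249229/37 ≈ 146.15*I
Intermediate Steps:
c(M) = -M/185 (c(M) = M*(-1/185) = -M/185)
√(c(165) - 21360) = √(-1/185*165 - 21360) = √(-33/37 - 21360) = √(-790353/37) = 3*I*√3249229/37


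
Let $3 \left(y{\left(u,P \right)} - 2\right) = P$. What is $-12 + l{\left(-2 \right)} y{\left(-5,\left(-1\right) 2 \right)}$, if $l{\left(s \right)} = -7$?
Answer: $- \frac{64}{3} \approx -21.333$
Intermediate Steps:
$y{\left(u,P \right)} = 2 + \frac{P}{3}$
$-12 + l{\left(-2 \right)} y{\left(-5,\left(-1\right) 2 \right)} = -12 - 7 \left(2 + \frac{\left(-1\right) 2}{3}\right) = -12 - 7 \left(2 + \frac{1}{3} \left(-2\right)\right) = -12 - 7 \left(2 - \frac{2}{3}\right) = -12 - \frac{28}{3} = - \frac{64}{3}$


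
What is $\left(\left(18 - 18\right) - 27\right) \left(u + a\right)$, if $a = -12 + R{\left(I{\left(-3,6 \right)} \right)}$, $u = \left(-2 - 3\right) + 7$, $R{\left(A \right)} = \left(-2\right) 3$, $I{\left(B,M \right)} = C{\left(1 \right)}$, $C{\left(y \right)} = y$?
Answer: $432$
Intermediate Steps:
$I{\left(B,M \right)} = 1$
$R{\left(A \right)} = -6$
$u = 2$ ($u = -5 + 7 = 2$)
$a = -18$ ($a = -12 - 6 = -18$)
$\left(\left(18 - 18\right) - 27\right) \left(u + a\right) = \left(\left(18 - 18\right) - 27\right) \left(2 - 18\right) = \left(0 - 27\right) \left(-16\right) = \left(-27\right) \left(-16\right) = 432$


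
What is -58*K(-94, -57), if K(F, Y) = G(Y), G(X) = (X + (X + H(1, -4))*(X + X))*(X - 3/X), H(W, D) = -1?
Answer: 21650820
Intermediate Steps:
G(X) = (X - 3/X)*(X + 2*X*(-1 + X)) (G(X) = (X + (X - 1)*(X + X))*(X - 3/X) = (X + (-1 + X)*(2*X))*(X - 3/X) = (X + 2*X*(-1 + X))*(X - 3/X) = (X - 3/X)*(X + 2*X*(-1 + X)))
K(F, Y) = 3 - Y**2 - 6*Y + 2*Y**3
-58*K(-94, -57) = -58*(3 - 1*(-57)**2 - 6*(-57) + 2*(-57)**3) = -58*(3 - 1*3249 + 342 + 2*(-185193)) = -58*(3 - 3249 + 342 - 370386) = -58*(-373290) = 21650820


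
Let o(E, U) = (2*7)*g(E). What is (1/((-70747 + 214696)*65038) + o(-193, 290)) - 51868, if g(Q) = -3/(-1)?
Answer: -485203048243211/9362155062 ≈ -51826.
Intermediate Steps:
g(Q) = 3 (g(Q) = -3*(-1) = 3)
o(E, U) = 42 (o(E, U) = (2*7)*3 = 14*3 = 42)
(1/((-70747 + 214696)*65038) + o(-193, 290)) - 51868 = (1/((-70747 + 214696)*65038) + 42) - 51868 = ((1/65038)/143949 + 42) - 51868 = ((1/143949)*(1/65038) + 42) - 51868 = (1/9362155062 + 42) - 51868 = 393210512605/9362155062 - 51868 = -485203048243211/9362155062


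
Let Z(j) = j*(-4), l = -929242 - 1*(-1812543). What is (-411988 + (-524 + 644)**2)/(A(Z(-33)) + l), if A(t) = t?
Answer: -397588/883433 ≈ -0.45005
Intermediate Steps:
l = 883301 (l = -929242 + 1812543 = 883301)
Z(j) = -4*j
(-411988 + (-524 + 644)**2)/(A(Z(-33)) + l) = (-411988 + (-524 + 644)**2)/(-4*(-33) + 883301) = (-411988 + 120**2)/(132 + 883301) = (-411988 + 14400)/883433 = -397588*1/883433 = -397588/883433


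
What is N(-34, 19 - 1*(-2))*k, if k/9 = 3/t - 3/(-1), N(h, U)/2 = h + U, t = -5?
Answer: -2808/5 ≈ -561.60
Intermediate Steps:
N(h, U) = 2*U + 2*h (N(h, U) = 2*(h + U) = 2*(U + h) = 2*U + 2*h)
k = 108/5 (k = 9*(3/(-5) - 3/(-1)) = 9*(3*(-⅕) - 3*(-1)) = 9*(-⅗ + 3) = 9*(12/5) = 108/5 ≈ 21.600)
N(-34, 19 - 1*(-2))*k = (2*(19 - 1*(-2)) + 2*(-34))*(108/5) = (2*(19 + 2) - 68)*(108/5) = (2*21 - 68)*(108/5) = (42 - 68)*(108/5) = -26*108/5 = -2808/5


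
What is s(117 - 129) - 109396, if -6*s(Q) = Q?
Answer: -109394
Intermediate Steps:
s(Q) = -Q/6
s(117 - 129) - 109396 = -(117 - 129)/6 - 109396 = -⅙*(-12) - 109396 = 2 - 109396 = -109394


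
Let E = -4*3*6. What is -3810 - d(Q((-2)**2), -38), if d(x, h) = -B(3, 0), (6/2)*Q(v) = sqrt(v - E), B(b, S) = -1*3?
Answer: -3813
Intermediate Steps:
E = -72 (E = -12*6 = -72)
B(b, S) = -3
Q(v) = sqrt(72 + v)/3 (Q(v) = sqrt(v - 1*(-72))/3 = sqrt(v + 72)/3 = sqrt(72 + v)/3)
d(x, h) = 3 (d(x, h) = -1*(-3) = 3)
-3810 - d(Q((-2)**2), -38) = -3810 - 1*3 = -3810 - 3 = -3813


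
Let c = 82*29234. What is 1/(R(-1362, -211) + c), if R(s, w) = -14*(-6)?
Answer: 1/2397272 ≈ 4.1714e-7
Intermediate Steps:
R(s, w) = 84
c = 2397188
1/(R(-1362, -211) + c) = 1/(84 + 2397188) = 1/2397272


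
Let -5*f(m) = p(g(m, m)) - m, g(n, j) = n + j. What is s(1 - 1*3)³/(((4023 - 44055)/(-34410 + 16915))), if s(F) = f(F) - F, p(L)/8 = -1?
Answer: 447872/31275 ≈ 14.320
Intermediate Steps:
g(n, j) = j + n
p(L) = -8 (p(L) = 8*(-1) = -8)
f(m) = 8/5 + m/5 (f(m) = -(-8 - m)/5 = 8/5 + m/5)
s(F) = 8/5 - 4*F/5 (s(F) = (8/5 + F/5) - F = 8/5 - 4*F/5)
s(1 - 1*3)³/(((4023 - 44055)/(-34410 + 16915))) = (8/5 - 4*(1 - 1*3)/5)³/(((4023 - 44055)/(-34410 + 16915))) = (8/5 - 4*(1 - 3)/5)³/((-40032/(-17495))) = (8/5 - ⅘*(-2))³/((-40032*(-1/17495))) = (8/5 + 8/5)³/(40032/17495) = (16/5)³*(17495/40032) = (4096/125)*(17495/40032) = 447872/31275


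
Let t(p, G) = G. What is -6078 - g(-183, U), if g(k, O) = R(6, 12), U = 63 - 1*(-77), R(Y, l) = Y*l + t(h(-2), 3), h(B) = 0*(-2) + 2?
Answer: -6153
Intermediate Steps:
h(B) = 2 (h(B) = 0 + 2 = 2)
R(Y, l) = 3 + Y*l (R(Y, l) = Y*l + 3 = 3 + Y*l)
U = 140 (U = 63 + 77 = 140)
g(k, O) = 75 (g(k, O) = 3 + 6*12 = 3 + 72 = 75)
-6078 - g(-183, U) = -6078 - 1*75 = -6078 - 75 = -6153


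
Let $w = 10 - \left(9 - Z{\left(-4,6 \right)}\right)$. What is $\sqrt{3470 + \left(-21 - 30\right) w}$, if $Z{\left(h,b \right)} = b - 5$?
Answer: $2 \sqrt{842} \approx 58.034$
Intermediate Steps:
$Z{\left(h,b \right)} = -5 + b$ ($Z{\left(h,b \right)} = b - 5 = -5 + b$)
$w = 2$ ($w = 10 - \left(9 - \left(-5 + 6\right)\right) = 10 - \left(9 - 1\right) = 10 - 8 = 2$)
$\sqrt{3470 + \left(-21 - 30\right) w} = \sqrt{3470 + \left(-21 - 30\right) 2} = \sqrt{3470 - 102} = \sqrt{3368} = 2 \sqrt{842}$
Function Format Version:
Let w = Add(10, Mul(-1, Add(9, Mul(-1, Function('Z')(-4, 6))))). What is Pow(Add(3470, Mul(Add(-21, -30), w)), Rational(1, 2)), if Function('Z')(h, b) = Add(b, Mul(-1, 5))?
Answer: Mul(2, Pow(842, Rational(1, 2))) ≈ 58.034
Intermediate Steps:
Function('Z')(h, b) = Add(-5, b) (Function('Z')(h, b) = Add(b, -5) = Add(-5, b))
w = 2 (w = Add(10, Mul(-1, Add(9, Mul(-1, Add(-5, 6))))) = Add(10, Mul(-1, Add(9, Mul(-1, 1)))) = Add(10, Mul(-1, Add(9, -1))) = Add(10, Mul(-1, 8)) = Add(10, -8) = 2)
Pow(Add(3470, Mul(Add(-21, -30), w)), Rational(1, 2)) = Pow(Add(3470, Mul(Add(-21, -30), 2)), Rational(1, 2)) = Pow(Add(3470, Mul(-51, 2)), Rational(1, 2)) = Pow(Add(3470, -102), Rational(1, 2)) = Pow(3368, Rational(1, 2)) = Mul(2, Pow(842, Rational(1, 2)))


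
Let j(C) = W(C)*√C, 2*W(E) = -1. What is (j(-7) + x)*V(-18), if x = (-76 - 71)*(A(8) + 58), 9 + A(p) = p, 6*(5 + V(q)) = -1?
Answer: 86583/2 + 31*I*√7/12 ≈ 43292.0 + 6.8349*I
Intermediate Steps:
V(q) = -31/6 (V(q) = -5 + (⅙)*(-1) = -5 - ⅙ = -31/6)
W(E) = -½ (W(E) = (½)*(-1) = -½)
A(p) = -9 + p
j(C) = -√C/2
x = -8379 (x = (-76 - 71)*((-9 + 8) + 58) = -147*(-1 + 58) = -147*57 = -8379)
(j(-7) + x)*V(-18) = (-I*√7/2 - 8379)*(-31/6) = (-8379 - I*√7/2)*(-31/6) = 86583/2 + 31*I*√7/12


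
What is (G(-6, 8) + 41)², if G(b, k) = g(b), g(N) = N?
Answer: 1225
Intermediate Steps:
G(b, k) = b
(G(-6, 8) + 41)² = (-6 + 41)² = 35² = 1225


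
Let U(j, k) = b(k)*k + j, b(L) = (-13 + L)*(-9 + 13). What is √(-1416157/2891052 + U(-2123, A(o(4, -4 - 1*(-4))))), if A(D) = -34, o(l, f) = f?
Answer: √110114146147013/160614 ≈ 65.334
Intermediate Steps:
b(L) = -52 + 4*L (b(L) = (-13 + L)*4 = -52 + 4*L)
U(j, k) = j + k*(-52 + 4*k) (U(j, k) = (-52 + 4*k)*k + j = k*(-52 + 4*k) + j = j + k*(-52 + 4*k))
√(-1416157/2891052 + U(-2123, A(o(4, -4 - 1*(-4))))) = √(-1416157/2891052 + (-2123 + 4*(-34)*(-13 - 34))) = √(-1416157*1/2891052 + (-2123 + 4*(-34)*(-47))) = √(-1416157/2891052 + (-2123 + 6392)) = √(-1416157/2891052 + 4269) = √(12340484831/2891052) = √110114146147013/160614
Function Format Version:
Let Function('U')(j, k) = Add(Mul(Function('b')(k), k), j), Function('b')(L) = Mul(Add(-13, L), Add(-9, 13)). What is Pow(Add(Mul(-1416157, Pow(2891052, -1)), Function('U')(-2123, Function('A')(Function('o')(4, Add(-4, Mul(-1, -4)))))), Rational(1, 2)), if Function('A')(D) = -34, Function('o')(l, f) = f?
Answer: Mul(Rational(1, 160614), Pow(110114146147013, Rational(1, 2))) ≈ 65.334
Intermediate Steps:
Function('b')(L) = Add(-52, Mul(4, L)) (Function('b')(L) = Mul(Add(-13, L), 4) = Add(-52, Mul(4, L)))
Function('U')(j, k) = Add(j, Mul(k, Add(-52, Mul(4, k)))) (Function('U')(j, k) = Add(Mul(Add(-52, Mul(4, k)), k), j) = Add(Mul(k, Add(-52, Mul(4, k))), j) = Add(j, Mul(k, Add(-52, Mul(4, k)))))
Pow(Add(Mul(-1416157, Pow(2891052, -1)), Function('U')(-2123, Function('A')(Function('o')(4, Add(-4, Mul(-1, -4)))))), Rational(1, 2)) = Pow(Add(Mul(-1416157, Pow(2891052, -1)), Add(-2123, Mul(4, -34, Add(-13, -34)))), Rational(1, 2)) = Pow(Add(Mul(-1416157, Rational(1, 2891052)), Add(-2123, Mul(4, -34, -47))), Rational(1, 2)) = Pow(Add(Rational(-1416157, 2891052), Add(-2123, 6392)), Rational(1, 2)) = Pow(Add(Rational(-1416157, 2891052), 4269), Rational(1, 2)) = Pow(Rational(12340484831, 2891052), Rational(1, 2)) = Mul(Rational(1, 160614), Pow(110114146147013, Rational(1, 2)))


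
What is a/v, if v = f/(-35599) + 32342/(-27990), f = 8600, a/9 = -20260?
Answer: 90843247631700/696028429 ≈ 1.3052e+5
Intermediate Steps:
a = -182340 (a = 9*(-20260) = -182340)
v = -696028429/498208005 (v = 8600/(-35599) + 32342/(-27990) = 8600*(-1/35599) + 32342*(-1/27990) = -8600/35599 - 16171/13995 = -696028429/498208005 ≈ -1.3971)
a/v = -182340/(-696028429/498208005) = -182340*(-498208005/696028429) = 90843247631700/696028429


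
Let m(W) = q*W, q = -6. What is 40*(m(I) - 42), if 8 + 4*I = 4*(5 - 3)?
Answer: -1680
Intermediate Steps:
I = 0 (I = -2 + (4*(5 - 3))/4 = -2 + (4*2)/4 = -2 + (¼)*8 = -2 + 2 = 0)
m(W) = -6*W
40*(m(I) - 42) = 40*(-6*0 - 42) = 40*(0 - 42) = 40*(-42) = -1680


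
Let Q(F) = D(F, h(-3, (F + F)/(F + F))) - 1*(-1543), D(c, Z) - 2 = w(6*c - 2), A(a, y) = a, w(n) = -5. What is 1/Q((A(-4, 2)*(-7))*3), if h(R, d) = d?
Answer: 1/1540 ≈ 0.00064935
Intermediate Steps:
D(c, Z) = -3 (D(c, Z) = 2 - 5 = -3)
Q(F) = 1540 (Q(F) = -3 - 1*(-1543) = -3 + 1543 = 1540)
1/Q((A(-4, 2)*(-7))*3) = 1/1540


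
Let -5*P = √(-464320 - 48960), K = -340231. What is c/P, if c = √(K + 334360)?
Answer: -√11771355/6416 ≈ -0.53475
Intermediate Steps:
c = I*√5871 (c = √(-340231 + 334360) = √(-5871) = I*√5871 ≈ 76.622*I)
P = -16*I*√2005/5 (P = -√(-464320 - 48960)/5 = -16*I*√2005/5 ≈ -143.29*I)
c/P = (I*√5871)/((-16*I*√2005/5)) = (I*√5871)*(I*√2005/6416) = -√11771355/6416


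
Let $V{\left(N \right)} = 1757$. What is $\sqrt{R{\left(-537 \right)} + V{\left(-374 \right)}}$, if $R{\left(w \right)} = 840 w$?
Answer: $i \sqrt{449323} \approx 670.32 i$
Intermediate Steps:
$\sqrt{R{\left(-537 \right)} + V{\left(-374 \right)}} = \sqrt{840 \left(-537\right) + 1757} = \sqrt{-451080 + 1757} = \sqrt{-449323} = i \sqrt{449323}$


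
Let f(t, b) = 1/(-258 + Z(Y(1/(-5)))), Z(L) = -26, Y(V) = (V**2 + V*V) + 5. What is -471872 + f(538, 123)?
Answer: -134011649/284 ≈ -4.7187e+5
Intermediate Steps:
Y(V) = 5 + 2*V**2 (Y(V) = (V**2 + V**2) + 5 = 2*V**2 + 5 = 5 + 2*V**2)
f(t, b) = -1/284 (f(t, b) = 1/(-258 - 26) = 1/(-284) = -1/284)
-471872 + f(538, 123) = -471872 - 1/284 = -134011649/284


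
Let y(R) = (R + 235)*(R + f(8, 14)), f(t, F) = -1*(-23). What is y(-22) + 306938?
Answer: 307151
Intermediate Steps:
f(t, F) = 23
y(R) = (23 + R)*(235 + R) (y(R) = (R + 235)*(R + 23) = (235 + R)*(23 + R) = (23 + R)*(235 + R))
y(-22) + 306938 = (5405 + (-22)² + 258*(-22)) + 306938 = (5405 + 484 - 5676) + 306938 = 213 + 306938 = 307151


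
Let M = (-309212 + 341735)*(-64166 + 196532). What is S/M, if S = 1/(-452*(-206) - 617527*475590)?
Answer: -1/1073680001457858627300 ≈ -9.3138e-22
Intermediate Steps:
M = 4304939418 (M = 32523*132366 = 4304939418)
S = -1/249406529850 (S = (1/475590)/(93112 - 617527) = (1/475590)/(-524415) = -1/524415*1/475590 = -1/249406529850 ≈ -4.0095e-12)
S/M = -1/249406529850/4304939418 = -1/249406529850*1/4304939418 = -1/1073680001457858627300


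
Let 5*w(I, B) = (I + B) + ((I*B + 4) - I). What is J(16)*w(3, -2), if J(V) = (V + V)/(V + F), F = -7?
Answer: -128/45 ≈ -2.8444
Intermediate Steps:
J(V) = 2*V/(-7 + V) (J(V) = (V + V)/(V - 7) = (2*V)/(-7 + V) = 2*V/(-7 + V))
w(I, B) = ⅘ + B/5 + B*I/5 (w(I, B) = ((I + B) + ((I*B + 4) - I))/5 = ((B + I) + ((B*I + 4) - I))/5 = ((B + I) + ((4 + B*I) - I))/5 = ((B + I) + (4 - I + B*I))/5 = (4 + B + B*I)/5 = ⅘ + B/5 + B*I/5)
J(16)*w(3, -2) = (2*16/(-7 + 16))*(⅘ + (⅕)*(-2) + (⅕)*(-2)*3) = (2*16/9)*(⅘ - ⅖ - 6/5) = (2*16*(⅑))*(-⅘) = (32/9)*(-⅘) = -128/45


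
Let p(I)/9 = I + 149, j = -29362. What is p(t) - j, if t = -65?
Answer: 30118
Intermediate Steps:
p(I) = 1341 + 9*I (p(I) = 9*(I + 149) = 9*(149 + I) = 1341 + 9*I)
p(t) - j = (1341 + 9*(-65)) - 1*(-29362) = (1341 - 585) + 29362 = 756 + 29362 = 30118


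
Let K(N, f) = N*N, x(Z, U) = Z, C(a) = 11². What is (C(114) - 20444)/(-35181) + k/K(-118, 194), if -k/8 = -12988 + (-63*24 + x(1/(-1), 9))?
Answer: 1091063725/122465061 ≈ 8.9092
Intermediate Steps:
C(a) = 121
K(N, f) = N²
k = 116008 (k = -8*(-12988 + (-63*24 + 1/(-1))) = -8*(-12988 + (-1512 - 1)) = -8*(-12988 - 1513) = -8*(-14501) = 116008)
(C(114) - 20444)/(-35181) + k/K(-118, 194) = (121 - 20444)/(-35181) + 116008/((-118)²) = -20323*(-1/35181) + 116008/13924 = 20323/35181 + 116008*(1/13924) = 20323/35181 + 29002/3481 = 1091063725/122465061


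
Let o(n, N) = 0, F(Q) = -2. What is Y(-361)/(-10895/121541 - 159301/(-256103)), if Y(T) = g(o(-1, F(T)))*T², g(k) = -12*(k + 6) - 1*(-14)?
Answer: -117638606885766407/8285680328 ≈ -1.4198e+7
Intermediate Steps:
g(k) = -58 - 12*k (g(k) = -12*(6 + k) + 14 = (-72 - 12*k) + 14 = -58 - 12*k)
Y(T) = -58*T² (Y(T) = (-58 - 12*0)*T² = (-58 + 0)*T² = -58*T²)
Y(-361)/(-10895/121541 - 159301/(-256103)) = (-58*(-361)²)/(-10895/121541 - 159301/(-256103)) = (-58*130321)/(-10895*1/121541 - 159301*(-1/256103)) = -7558618/(-10895/121541 + 159301/256103) = -7558618/16571360656/31127014723 = -7558618*31127014723/16571360656 = -117638606885766407/8285680328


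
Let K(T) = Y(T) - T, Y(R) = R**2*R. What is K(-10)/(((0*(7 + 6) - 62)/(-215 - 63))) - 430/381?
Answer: -52442740/11811 ≈ -4440.2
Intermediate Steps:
Y(R) = R**3
K(T) = T**3 - T
K(-10)/(((0*(7 + 6) - 62)/(-215 - 63))) - 430/381 = ((-10)**3 - 1*(-10))/(((0*(7 + 6) - 62)/(-215 - 63))) - 430/381 = (-1000 + 10)/(((0*13 - 62)/(-278))) - 430*1/381 = -990*(-278/(0 - 62)) - 430/381 = -990/((-62*(-1/278))) - 430/381 = -990/31/139 - 430/381 = -990*139/31 - 430/381 = -137610/31 - 430/381 = -52442740/11811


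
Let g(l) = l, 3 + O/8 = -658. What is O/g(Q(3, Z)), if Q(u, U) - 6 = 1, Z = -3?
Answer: -5288/7 ≈ -755.43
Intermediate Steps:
Q(u, U) = 7 (Q(u, U) = 6 + 1 = 7)
O = -5288 (O = -24 + 8*(-658) = -24 - 5264 = -5288)
O/g(Q(3, Z)) = -5288/7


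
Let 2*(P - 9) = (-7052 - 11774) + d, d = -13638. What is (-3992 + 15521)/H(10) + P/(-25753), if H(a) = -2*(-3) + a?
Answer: 297165905/412048 ≈ 721.19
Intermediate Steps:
H(a) = 6 + a
P = -16223 (P = 9 + ((-7052 - 11774) - 13638)/2 = 9 + (-18826 - 13638)/2 = 9 + (½)*(-32464) = 9 - 16232 = -16223)
(-3992 + 15521)/H(10) + P/(-25753) = (-3992 + 15521)/(6 + 10) - 16223/(-25753) = 11529/16 - 16223*(-1/25753) = 11529*(1/16) + 16223/25753 = 11529/16 + 16223/25753 = 297165905/412048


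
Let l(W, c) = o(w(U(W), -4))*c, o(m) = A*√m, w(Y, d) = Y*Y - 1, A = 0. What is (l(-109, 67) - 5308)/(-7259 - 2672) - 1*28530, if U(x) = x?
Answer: -283326122/9931 ≈ -28529.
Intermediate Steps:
w(Y, d) = -1 + Y² (w(Y, d) = Y² - 1 = -1 + Y²)
o(m) = 0 (o(m) = 0*√m = 0)
l(W, c) = 0 (l(W, c) = 0*c = 0)
(l(-109, 67) - 5308)/(-7259 - 2672) - 1*28530 = (0 - 5308)/(-7259 - 2672) - 1*28530 = -5308/(-9931) - 28530 = -5308*(-1/9931) - 28530 = 5308/9931 - 28530 = -283326122/9931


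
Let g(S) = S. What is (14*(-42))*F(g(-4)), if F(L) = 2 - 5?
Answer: 1764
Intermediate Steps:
F(L) = -3
(14*(-42))*F(g(-4)) = (14*(-42))*(-3) = -588*(-3) = 1764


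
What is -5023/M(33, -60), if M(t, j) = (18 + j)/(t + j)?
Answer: -45207/14 ≈ -3229.1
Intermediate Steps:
M(t, j) = (18 + j)/(j + t)
-5023/M(33, -60) = -5023*(-60 + 33)/(18 - 60) = -5023/(-42/(-27)) = -5023/((-1/27*(-42))) = -5023/14/9 = -5023*9/14 = -45207/14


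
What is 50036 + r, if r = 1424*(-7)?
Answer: 40068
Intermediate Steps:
r = -9968
50036 + r = 50036 - 9968 = 40068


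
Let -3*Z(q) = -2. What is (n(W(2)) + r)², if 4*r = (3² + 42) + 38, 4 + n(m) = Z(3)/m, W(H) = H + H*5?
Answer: 434281/1296 ≈ 335.09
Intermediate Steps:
Z(q) = ⅔ (Z(q) = -⅓*(-2) = ⅔)
W(H) = 6*H (W(H) = H + 5*H = 6*H)
n(m) = -4 + 2/(3*m)
r = 89/4 (r = ((3² + 42) + 38)/4 = ((9 + 42) + 38)/4 = (51 + 38)/4 = (¼)*89 = 89/4 ≈ 22.250)
(n(W(2)) + r)² = ((-4 + 2/(3*((6*2)))) + 89/4)² = ((-4 + (⅔)/12) + 89/4)² = ((-4 + (⅔)*(1/12)) + 89/4)² = ((-4 + 1/18) + 89/4)² = (-71/18 + 89/4)² = (659/36)² = 434281/1296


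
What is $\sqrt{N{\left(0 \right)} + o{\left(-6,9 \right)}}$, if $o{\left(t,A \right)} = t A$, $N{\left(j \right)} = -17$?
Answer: $i \sqrt{71} \approx 8.4261 i$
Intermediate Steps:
$o{\left(t,A \right)} = A t$
$\sqrt{N{\left(0 \right)} + o{\left(-6,9 \right)}} = \sqrt{-17 + 9 \left(-6\right)} = \sqrt{-17 - 54} = \sqrt{-71} = i \sqrt{71}$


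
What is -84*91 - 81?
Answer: -7725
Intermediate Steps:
-84*91 - 81 = -7644 - 81 = -7725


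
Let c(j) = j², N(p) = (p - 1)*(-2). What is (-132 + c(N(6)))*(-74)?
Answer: 2368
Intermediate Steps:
N(p) = 2 - 2*p (N(p) = (-1 + p)*(-2) = 2 - 2*p)
(-132 + c(N(6)))*(-74) = (-132 + (2 - 2*6)²)*(-74) = (-132 + (2 - 12)²)*(-74) = (-132 + (-10)²)*(-74) = (-132 + 100)*(-74) = -32*(-74) = 2368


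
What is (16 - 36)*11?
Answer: -220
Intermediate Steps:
(16 - 36)*11 = -20*11 = -220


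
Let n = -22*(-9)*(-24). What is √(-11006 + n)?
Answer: I*√15758 ≈ 125.53*I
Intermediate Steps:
n = -4752 (n = 198*(-24) = -4752)
√(-11006 + n) = √(-11006 - 4752) = √(-15758) = I*√15758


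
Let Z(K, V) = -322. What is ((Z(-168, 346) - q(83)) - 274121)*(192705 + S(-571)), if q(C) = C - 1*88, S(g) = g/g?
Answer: -52885849228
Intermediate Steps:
S(g) = 1
q(C) = -88 + C (q(C) = C - 88 = -88 + C)
((Z(-168, 346) - q(83)) - 274121)*(192705 + S(-571)) = ((-322 - (-88 + 83)) - 274121)*(192705 + 1) = ((-322 - 1*(-5)) - 274121)*192706 = ((-322 + 5) - 274121)*192706 = (-317 - 274121)*192706 = -274438*192706 = -52885849228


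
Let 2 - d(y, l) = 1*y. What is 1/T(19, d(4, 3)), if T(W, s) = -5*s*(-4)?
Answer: -1/40 ≈ -0.025000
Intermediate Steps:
d(y, l) = 2 - y
T(W, s) = 20*s
1/T(19, d(4, 3)) = 1/(20*(2 - 1*4)) = 1/(20*(2 - 4)) = 1/(20*(-2)) = 1/(-40) = -1/40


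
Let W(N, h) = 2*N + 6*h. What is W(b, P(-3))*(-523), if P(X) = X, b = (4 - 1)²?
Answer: 0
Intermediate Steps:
b = 9 (b = 3² = 9)
W(b, P(-3))*(-523) = (2*9 + 6*(-3))*(-523) = (18 - 18)*(-523) = 0*(-523) = 0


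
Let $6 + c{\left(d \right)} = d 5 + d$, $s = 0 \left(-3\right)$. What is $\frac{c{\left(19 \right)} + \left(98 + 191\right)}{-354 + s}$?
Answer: $- \frac{397}{354} \approx -1.1215$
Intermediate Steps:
$s = 0$
$c{\left(d \right)} = -6 + 6 d$ ($c{\left(d \right)} = -6 + \left(d 5 + d\right) = -6 + \left(5 d + d\right) = -6 + 6 d$)
$\frac{c{\left(19 \right)} + \left(98 + 191\right)}{-354 + s} = \frac{\left(-6 + 6 \cdot 19\right) + \left(98 + 191\right)}{-354 + 0} = \frac{\left(-6 + 114\right) + 289}{-354} = \left(108 + 289\right) \left(- \frac{1}{354}\right) = 397 \left(- \frac{1}{354}\right) = - \frac{397}{354}$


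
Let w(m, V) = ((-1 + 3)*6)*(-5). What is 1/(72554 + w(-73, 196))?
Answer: 1/72494 ≈ 1.3794e-5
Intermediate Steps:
w(m, V) = -60 (w(m, V) = (2*6)*(-5) = 12*(-5) = -60)
1/(72554 + w(-73, 196)) = 1/(72554 - 60) = 1/72494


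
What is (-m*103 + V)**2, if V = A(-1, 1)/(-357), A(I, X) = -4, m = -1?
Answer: 1352400625/127449 ≈ 10611.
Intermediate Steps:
V = 4/357 (V = -4/(-357) = -4*(-1/357) = 4/357 ≈ 0.011204)
(-m*103 + V)**2 = (-(-1)*103 + 4/357)**2 = (-1*(-103) + 4/357)**2 = (103 + 4/357)**2 = (36775/357)**2 = 1352400625/127449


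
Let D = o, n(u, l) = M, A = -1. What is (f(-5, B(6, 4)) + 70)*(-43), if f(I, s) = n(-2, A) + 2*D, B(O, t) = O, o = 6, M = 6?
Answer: -3784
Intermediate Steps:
n(u, l) = 6
D = 6
f(I, s) = 18 (f(I, s) = 6 + 2*6 = 6 + 12 = 18)
(f(-5, B(6, 4)) + 70)*(-43) = (18 + 70)*(-43) = 88*(-43) = -3784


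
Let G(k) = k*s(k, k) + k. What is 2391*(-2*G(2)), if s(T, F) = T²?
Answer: -47820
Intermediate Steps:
G(k) = k + k³ (G(k) = k*k² + k = k³ + k = k + k³)
2391*(-2*G(2)) = 2391*(-2*(2 + 2³)) = 2391*(-2*(2 + 8)) = 2391*(-2*10) = 2391*(-20) = -47820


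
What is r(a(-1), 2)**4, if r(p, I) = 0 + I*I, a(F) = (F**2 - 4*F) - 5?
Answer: 256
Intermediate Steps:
a(F) = -5 + F**2 - 4*F
r(p, I) = I**2 (r(p, I) = 0 + I**2 = I**2)
r(a(-1), 2)**4 = (2**2)**4 = 4**4 = 256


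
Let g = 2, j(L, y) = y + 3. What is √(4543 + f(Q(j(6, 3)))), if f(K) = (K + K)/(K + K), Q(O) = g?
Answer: 8*√71 ≈ 67.409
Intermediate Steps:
j(L, y) = 3 + y
Q(O) = 2
f(K) = 1 (f(K) = (2*K)/((2*K)) = (2*K)*(1/(2*K)) = 1)
√(4543 + f(Q(j(6, 3)))) = √(4543 + 1) = √4544 = 8*√71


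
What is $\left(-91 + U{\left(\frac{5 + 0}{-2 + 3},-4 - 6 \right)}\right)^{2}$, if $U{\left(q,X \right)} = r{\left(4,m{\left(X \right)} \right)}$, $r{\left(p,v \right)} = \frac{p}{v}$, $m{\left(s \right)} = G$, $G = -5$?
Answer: $\frac{210681}{25} \approx 8427.2$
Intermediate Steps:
$m{\left(s \right)} = -5$
$U{\left(q,X \right)} = - \frac{4}{5}$ ($U{\left(q,X \right)} = \frac{4}{-5} = 4 \left(- \frac{1}{5}\right) = - \frac{4}{5}$)
$\left(-91 + U{\left(\frac{5 + 0}{-2 + 3},-4 - 6 \right)}\right)^{2} = \left(-91 - \frac{4}{5}\right)^{2} = \left(- \frac{459}{5}\right)^{2} = \frac{210681}{25}$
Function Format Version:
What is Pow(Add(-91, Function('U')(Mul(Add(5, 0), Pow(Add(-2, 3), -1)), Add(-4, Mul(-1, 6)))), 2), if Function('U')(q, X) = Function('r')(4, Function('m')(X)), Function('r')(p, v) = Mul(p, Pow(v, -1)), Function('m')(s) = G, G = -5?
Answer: Rational(210681, 25) ≈ 8427.2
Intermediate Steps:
Function('m')(s) = -5
Function('U')(q, X) = Rational(-4, 5) (Function('U')(q, X) = Mul(4, Pow(-5, -1)) = Mul(4, Rational(-1, 5)) = Rational(-4, 5))
Pow(Add(-91, Function('U')(Mul(Add(5, 0), Pow(Add(-2, 3), -1)), Add(-4, Mul(-1, 6)))), 2) = Pow(Add(-91, Rational(-4, 5)), 2) = Pow(Rational(-459, 5), 2) = Rational(210681, 25)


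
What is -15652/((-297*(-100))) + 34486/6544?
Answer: 115225939/24294600 ≈ 4.7429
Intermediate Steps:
-15652/((-297*(-100))) + 34486/6544 = -15652/29700 + 34486*(1/6544) = -15652*1/29700 + 17243/3272 = -3913/7425 + 17243/3272 = 115225939/24294600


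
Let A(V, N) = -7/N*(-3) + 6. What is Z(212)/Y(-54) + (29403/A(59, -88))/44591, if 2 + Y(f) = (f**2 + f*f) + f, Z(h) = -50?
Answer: 2302468369/21763618552 ≈ 0.10579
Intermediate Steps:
Y(f) = -2 + f + 2*f**2 (Y(f) = -2 + ((f**2 + f*f) + f) = -2 + ((f**2 + f**2) + f) = -2 + (2*f**2 + f) = -2 + (f + 2*f**2) = -2 + f + 2*f**2)
A(V, N) = 6 + 21/N (A(V, N) = 21/N + 6 = 6 + 21/N)
Z(212)/Y(-54) + (29403/A(59, -88))/44591 = -50/(-2 - 54 + 2*(-54)**2) + (29403/(6 + 21/(-88)))/44591 = -50/(-2 - 54 + 2*2916) + (29403/(6 + 21*(-1/88)))*(1/44591) = -50/(-2 - 54 + 5832) + (29403/(6 - 21/88))*(1/44591) = -50/5776 + (29403/(507/88))*(1/44591) = -50*1/5776 + (29403*(88/507))*(1/44591) = -25/2888 + (862488/169)*(1/44591) = -25/2888 + 862488/7535879 = 2302468369/21763618552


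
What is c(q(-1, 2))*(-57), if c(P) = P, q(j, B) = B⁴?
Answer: -912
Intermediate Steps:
c(q(-1, 2))*(-57) = 2⁴*(-57) = 16*(-57) = -912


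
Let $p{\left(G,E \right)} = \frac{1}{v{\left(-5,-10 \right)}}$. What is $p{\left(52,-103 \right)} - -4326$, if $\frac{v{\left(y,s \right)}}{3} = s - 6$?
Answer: $\frac{207647}{48} \approx 4326.0$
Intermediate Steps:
$v{\left(y,s \right)} = -18 + 3 s$ ($v{\left(y,s \right)} = 3 \left(s - 6\right) = 3 \left(-6 + s\right) = -18 + 3 s$)
$p{\left(G,E \right)} = - \frac{1}{48}$ ($p{\left(G,E \right)} = \frac{1}{-18 + 3 \left(-10\right)} = \frac{1}{-18 - 30} = \frac{1}{-48} = - \frac{1}{48}$)
$p{\left(52,-103 \right)} - -4326 = - \frac{1}{48} - -4326 = - \frac{1}{48} + 4326 = \frac{207647}{48}$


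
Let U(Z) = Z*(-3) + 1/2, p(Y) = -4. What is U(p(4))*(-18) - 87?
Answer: -312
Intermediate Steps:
U(Z) = ½ - 3*Z (U(Z) = -3*Z + ½ = ½ - 3*Z)
U(p(4))*(-18) - 87 = (½ - 3*(-4))*(-18) - 87 = (½ + 12)*(-18) - 87 = (25/2)*(-18) - 87 = -225 - 87 = -312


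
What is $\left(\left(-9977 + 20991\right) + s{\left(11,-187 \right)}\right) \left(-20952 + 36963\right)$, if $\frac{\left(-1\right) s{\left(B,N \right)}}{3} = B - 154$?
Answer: $183213873$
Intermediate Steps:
$s{\left(B,N \right)} = 462 - 3 B$ ($s{\left(B,N \right)} = - 3 \left(B - 154\right) = - 3 \left(-154 + B\right) = 462 - 3 B$)
$\left(\left(-9977 + 20991\right) + s{\left(11,-187 \right)}\right) \left(-20952 + 36963\right) = \left(\left(-9977 + 20991\right) + \left(462 - 33\right)\right) \left(-20952 + 36963\right) = \left(11014 + \left(462 - 33\right)\right) 16011 = \left(11014 + 429\right) 16011 = 11443 \cdot 16011 = 183213873$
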